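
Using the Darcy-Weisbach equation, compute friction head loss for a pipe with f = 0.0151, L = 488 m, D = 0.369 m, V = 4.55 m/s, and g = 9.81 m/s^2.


Darcy-Weisbach equation: h_f = f * (L/D) * V^2/(2g).
f * L/D = 0.0151 * 488/0.369 = 19.9696.
V^2/(2g) = 4.55^2 / (2*9.81) = 20.7025 / 19.62 = 1.0552 m.
h_f = 19.9696 * 1.0552 = 21.071 m.

21.071


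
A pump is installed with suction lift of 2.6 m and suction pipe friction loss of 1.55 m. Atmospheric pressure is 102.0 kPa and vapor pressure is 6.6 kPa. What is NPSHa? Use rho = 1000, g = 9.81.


NPSHa = p_atm/(rho*g) - z_s - hf_s - p_vap/(rho*g).
p_atm/(rho*g) = 102.0*1000 / (1000*9.81) = 10.398 m.
p_vap/(rho*g) = 6.6*1000 / (1000*9.81) = 0.673 m.
NPSHa = 10.398 - 2.6 - 1.55 - 0.673
      = 5.57 m.

5.57


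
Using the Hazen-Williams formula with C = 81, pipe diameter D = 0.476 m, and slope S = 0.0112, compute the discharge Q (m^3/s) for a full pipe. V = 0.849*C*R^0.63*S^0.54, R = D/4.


For a full circular pipe, R = D/4 = 0.476/4 = 0.119 m.
V = 0.849 * 81 * 0.119^0.63 * 0.0112^0.54
  = 0.849 * 81 * 0.261574 * 0.088426
  = 1.5906 m/s.
Pipe area A = pi*D^2/4 = pi*0.476^2/4 = 0.178 m^2.
Q = A * V = 0.178 * 1.5906 = 0.2831 m^3/s.

0.2831


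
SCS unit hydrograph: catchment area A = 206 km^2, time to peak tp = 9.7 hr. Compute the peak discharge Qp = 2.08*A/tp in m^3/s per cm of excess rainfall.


SCS formula: Qp = 2.08 * A / tp.
Qp = 2.08 * 206 / 9.7
   = 428.48 / 9.7
   = 44.17 m^3/s per cm.

44.17


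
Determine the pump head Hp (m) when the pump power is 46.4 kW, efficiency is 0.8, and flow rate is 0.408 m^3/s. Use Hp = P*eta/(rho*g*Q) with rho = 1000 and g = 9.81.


Pump head formula: Hp = P * eta / (rho * g * Q).
Numerator: P * eta = 46.4 * 1000 * 0.8 = 37120.0 W.
Denominator: rho * g * Q = 1000 * 9.81 * 0.408 = 4002.48.
Hp = 37120.0 / 4002.48 = 9.27 m.

9.27


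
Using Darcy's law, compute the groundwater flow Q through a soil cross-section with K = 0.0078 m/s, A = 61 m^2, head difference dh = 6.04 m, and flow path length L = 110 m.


Darcy's law: Q = K * A * i, where i = dh/L.
Hydraulic gradient i = 6.04 / 110 = 0.054909.
Q = 0.0078 * 61 * 0.054909
  = 0.0261 m^3/s.

0.0261


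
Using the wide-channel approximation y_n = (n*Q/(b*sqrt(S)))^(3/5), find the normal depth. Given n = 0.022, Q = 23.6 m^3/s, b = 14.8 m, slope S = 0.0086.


We use the wide-channel approximation y_n = (n*Q/(b*sqrt(S)))^(3/5).
sqrt(S) = sqrt(0.0086) = 0.092736.
Numerator: n*Q = 0.022 * 23.6 = 0.5192.
Denominator: b*sqrt(S) = 14.8 * 0.092736 = 1.372493.
arg = 0.3783.
y_n = 0.3783^(3/5) = 0.5581 m.

0.5581


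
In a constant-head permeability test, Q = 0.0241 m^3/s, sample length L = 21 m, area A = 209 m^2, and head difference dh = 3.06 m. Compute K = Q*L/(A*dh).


From K = Q*L / (A*dh):
Numerator: Q*L = 0.0241 * 21 = 0.5061.
Denominator: A*dh = 209 * 3.06 = 639.54.
K = 0.5061 / 639.54 = 0.000791 m/s.

0.000791


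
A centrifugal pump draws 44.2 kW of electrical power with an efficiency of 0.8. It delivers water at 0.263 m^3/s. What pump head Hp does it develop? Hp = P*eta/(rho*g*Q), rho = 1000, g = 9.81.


Pump head formula: Hp = P * eta / (rho * g * Q).
Numerator: P * eta = 44.2 * 1000 * 0.8 = 35360.0 W.
Denominator: rho * g * Q = 1000 * 9.81 * 0.263 = 2580.03.
Hp = 35360.0 / 2580.03 = 13.71 m.

13.71


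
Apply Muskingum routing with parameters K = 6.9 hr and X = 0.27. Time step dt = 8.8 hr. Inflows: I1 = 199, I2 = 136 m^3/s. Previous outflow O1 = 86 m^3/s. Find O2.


Muskingum coefficients:
denom = 2*K*(1-X) + dt = 2*6.9*(1-0.27) + 8.8 = 18.874.
C0 = (dt - 2*K*X)/denom = (8.8 - 2*6.9*0.27)/18.874 = 0.2688.
C1 = (dt + 2*K*X)/denom = (8.8 + 2*6.9*0.27)/18.874 = 0.6637.
C2 = (2*K*(1-X) - dt)/denom = 0.0675.
O2 = C0*I2 + C1*I1 + C2*O1
   = 0.2688*136 + 0.6637*199 + 0.0675*86
   = 174.44 m^3/s.

174.44


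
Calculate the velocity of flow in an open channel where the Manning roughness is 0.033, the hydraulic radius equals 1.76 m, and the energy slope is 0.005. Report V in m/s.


Manning's equation gives V = (1/n) * R^(2/3) * S^(1/2).
First, compute R^(2/3) = 1.76^(2/3) = 1.4577.
Next, S^(1/2) = 0.005^(1/2) = 0.070711.
Then 1/n = 1/0.033 = 30.3.
V = 30.3 * 1.4577 * 0.070711 = 3.1235 m/s.

3.1235


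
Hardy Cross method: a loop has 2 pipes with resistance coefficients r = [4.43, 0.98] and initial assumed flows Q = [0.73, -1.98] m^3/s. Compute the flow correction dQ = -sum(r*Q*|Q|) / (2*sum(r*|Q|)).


Numerator terms (r*Q*|Q|): 4.43*0.73*|0.73| = 2.3607; 0.98*-1.98*|-1.98| = -3.842.
Sum of numerator = -1.4812.
Denominator terms (r*|Q|): 4.43*|0.73| = 3.2339; 0.98*|-1.98| = 1.9404.
2 * sum of denominator = 2 * 5.1743 = 10.3486.
dQ = --1.4812 / 10.3486 = 0.1431 m^3/s.

0.1431


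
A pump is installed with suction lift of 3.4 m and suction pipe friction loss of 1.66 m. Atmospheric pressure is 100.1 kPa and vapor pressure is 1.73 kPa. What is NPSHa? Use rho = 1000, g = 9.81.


NPSHa = p_atm/(rho*g) - z_s - hf_s - p_vap/(rho*g).
p_atm/(rho*g) = 100.1*1000 / (1000*9.81) = 10.204 m.
p_vap/(rho*g) = 1.73*1000 / (1000*9.81) = 0.176 m.
NPSHa = 10.204 - 3.4 - 1.66 - 0.176
      = 4.97 m.

4.97


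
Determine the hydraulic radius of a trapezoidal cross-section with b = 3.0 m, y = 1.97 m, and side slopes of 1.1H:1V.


For a trapezoidal section with side slope z:
A = (b + z*y)*y = (3.0 + 1.1*1.97)*1.97 = 10.179 m^2.
P = b + 2*y*sqrt(1 + z^2) = 3.0 + 2*1.97*sqrt(1 + 1.1^2) = 8.857 m.
R = A/P = 10.179 / 8.857 = 1.1492 m.

1.1492


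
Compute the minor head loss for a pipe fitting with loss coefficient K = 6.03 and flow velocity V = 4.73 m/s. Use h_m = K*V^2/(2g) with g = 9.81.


Minor loss formula: h_m = K * V^2/(2g).
V^2 = 4.73^2 = 22.3729.
V^2/(2g) = 22.3729 / 19.62 = 1.1403 m.
h_m = 6.03 * 1.1403 = 6.8761 m.

6.8761


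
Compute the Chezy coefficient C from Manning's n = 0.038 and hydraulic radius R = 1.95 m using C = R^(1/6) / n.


The Chezy coefficient relates to Manning's n through C = R^(1/6) / n.
R^(1/6) = 1.95^(1/6) = 1.117736.
C = 1.117736 / 0.038 = 29.41 m^(1/2)/s.

29.41


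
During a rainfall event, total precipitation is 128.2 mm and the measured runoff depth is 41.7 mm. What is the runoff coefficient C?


The runoff coefficient C = runoff depth / rainfall depth.
C = 41.7 / 128.2
  = 0.3253.

0.3253


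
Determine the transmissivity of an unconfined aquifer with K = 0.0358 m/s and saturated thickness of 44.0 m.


Transmissivity is defined as T = K * h.
T = 0.0358 * 44.0
  = 1.5752 m^2/s.

1.5752


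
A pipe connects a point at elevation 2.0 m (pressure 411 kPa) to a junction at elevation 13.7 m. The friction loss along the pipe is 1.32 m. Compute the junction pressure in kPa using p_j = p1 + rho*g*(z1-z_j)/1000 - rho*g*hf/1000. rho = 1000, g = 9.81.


Junction pressure: p_j = p1 + rho*g*(z1 - z_j)/1000 - rho*g*hf/1000.
Elevation term = 1000*9.81*(2.0 - 13.7)/1000 = -114.777 kPa.
Friction term = 1000*9.81*1.32/1000 = 12.949 kPa.
p_j = 411 + -114.777 - 12.949 = 283.27 kPa.

283.27


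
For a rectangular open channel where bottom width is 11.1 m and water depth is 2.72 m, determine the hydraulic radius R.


For a rectangular section:
Flow area A = b * y = 11.1 * 2.72 = 30.19 m^2.
Wetted perimeter P = b + 2y = 11.1 + 2*2.72 = 16.54 m.
Hydraulic radius R = A/P = 30.19 / 16.54 = 1.8254 m.

1.8254


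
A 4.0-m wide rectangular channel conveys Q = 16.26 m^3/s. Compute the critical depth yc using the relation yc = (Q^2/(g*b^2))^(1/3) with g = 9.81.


Using yc = (Q^2 / (g * b^2))^(1/3):
Q^2 = 16.26^2 = 264.39.
g * b^2 = 9.81 * 4.0^2 = 9.81 * 16.0 = 156.96.
Q^2 / (g*b^2) = 264.39 / 156.96 = 1.6844.
yc = 1.6844^(1/3) = 1.1898 m.

1.1898


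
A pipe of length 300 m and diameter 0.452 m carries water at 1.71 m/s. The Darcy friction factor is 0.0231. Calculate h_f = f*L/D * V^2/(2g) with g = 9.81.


Darcy-Weisbach equation: h_f = f * (L/D) * V^2/(2g).
f * L/D = 0.0231 * 300/0.452 = 15.3319.
V^2/(2g) = 1.71^2 / (2*9.81) = 2.9241 / 19.62 = 0.149 m.
h_f = 15.3319 * 0.149 = 2.285 m.

2.285


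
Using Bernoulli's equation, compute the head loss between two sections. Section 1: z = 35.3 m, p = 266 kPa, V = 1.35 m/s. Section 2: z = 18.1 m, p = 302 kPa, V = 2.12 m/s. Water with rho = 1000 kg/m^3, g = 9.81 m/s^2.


Total head at each section: H = z + p/(rho*g) + V^2/(2g).
H1 = 35.3 + 266*1000/(1000*9.81) + 1.35^2/(2*9.81)
   = 35.3 + 27.115 + 0.0929
   = 62.508 m.
H2 = 18.1 + 302*1000/(1000*9.81) + 2.12^2/(2*9.81)
   = 18.1 + 30.785 + 0.2291
   = 49.114 m.
h_L = H1 - H2 = 62.508 - 49.114 = 13.394 m.

13.394


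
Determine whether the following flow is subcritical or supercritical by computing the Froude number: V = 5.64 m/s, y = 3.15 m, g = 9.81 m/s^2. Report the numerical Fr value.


The Froude number is defined as Fr = V / sqrt(g*y).
g*y = 9.81 * 3.15 = 30.9015.
sqrt(g*y) = sqrt(30.9015) = 5.5589.
Fr = 5.64 / 5.5589 = 1.0146.
Since Fr > 1, the flow is supercritical.

1.0146


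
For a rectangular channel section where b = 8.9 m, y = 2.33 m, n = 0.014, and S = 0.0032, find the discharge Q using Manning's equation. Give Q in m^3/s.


For a rectangular channel, the cross-sectional area A = b * y = 8.9 * 2.33 = 20.74 m^2.
The wetted perimeter P = b + 2y = 8.9 + 2*2.33 = 13.56 m.
Hydraulic radius R = A/P = 20.74/13.56 = 1.5293 m.
Velocity V = (1/n)*R^(2/3)*S^(1/2) = (1/0.014)*1.5293^(2/3)*0.0032^(1/2) = 5.3634 m/s.
Discharge Q = A * V = 20.74 * 5.3634 = 111.22 m^3/s.

111.22


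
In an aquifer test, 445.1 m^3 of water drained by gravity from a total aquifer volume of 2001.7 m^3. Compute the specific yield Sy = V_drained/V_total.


Specific yield Sy = Volume drained / Total volume.
Sy = 445.1 / 2001.7
   = 0.2224.

0.2224


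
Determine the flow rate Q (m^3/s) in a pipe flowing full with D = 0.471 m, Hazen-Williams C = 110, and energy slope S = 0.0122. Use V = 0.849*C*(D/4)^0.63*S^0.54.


For a full circular pipe, R = D/4 = 0.471/4 = 0.1177 m.
V = 0.849 * 110 * 0.1177^0.63 * 0.0122^0.54
  = 0.849 * 110 * 0.25984 * 0.092605
  = 2.2472 m/s.
Pipe area A = pi*D^2/4 = pi*0.471^2/4 = 0.1742 m^2.
Q = A * V = 0.1742 * 2.2472 = 0.3915 m^3/s.

0.3915


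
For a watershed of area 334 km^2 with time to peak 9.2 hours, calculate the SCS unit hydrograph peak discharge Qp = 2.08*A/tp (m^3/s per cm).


SCS formula: Qp = 2.08 * A / tp.
Qp = 2.08 * 334 / 9.2
   = 694.72 / 9.2
   = 75.51 m^3/s per cm.

75.51


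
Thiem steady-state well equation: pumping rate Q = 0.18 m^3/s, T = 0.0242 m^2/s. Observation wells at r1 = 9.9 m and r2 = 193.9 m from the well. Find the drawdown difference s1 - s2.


Thiem equation: s1 - s2 = Q/(2*pi*T) * ln(r2/r1).
ln(r2/r1) = ln(193.9/9.9) = 2.9748.
Q/(2*pi*T) = 0.18 / (2*pi*0.0242) = 0.18 / 0.1521 = 1.1838.
s1 - s2 = 1.1838 * 2.9748 = 3.5216 m.

3.5216


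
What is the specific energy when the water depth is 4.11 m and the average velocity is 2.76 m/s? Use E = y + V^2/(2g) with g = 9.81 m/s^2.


Specific energy E = y + V^2/(2g).
Velocity head = V^2/(2g) = 2.76^2 / (2*9.81) = 7.6176 / 19.62 = 0.3883 m.
E = 4.11 + 0.3883 = 4.4983 m.

4.4983


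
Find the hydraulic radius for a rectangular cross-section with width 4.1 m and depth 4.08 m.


For a rectangular section:
Flow area A = b * y = 4.1 * 4.08 = 16.73 m^2.
Wetted perimeter P = b + 2y = 4.1 + 2*4.08 = 12.26 m.
Hydraulic radius R = A/P = 16.73 / 12.26 = 1.3644 m.

1.3644


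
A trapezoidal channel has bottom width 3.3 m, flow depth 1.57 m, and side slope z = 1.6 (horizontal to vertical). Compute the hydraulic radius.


For a trapezoidal section with side slope z:
A = (b + z*y)*y = (3.3 + 1.6*1.57)*1.57 = 9.125 m^2.
P = b + 2*y*sqrt(1 + z^2) = 3.3 + 2*1.57*sqrt(1 + 1.6^2) = 9.225 m.
R = A/P = 9.125 / 9.225 = 0.9892 m.

0.9892


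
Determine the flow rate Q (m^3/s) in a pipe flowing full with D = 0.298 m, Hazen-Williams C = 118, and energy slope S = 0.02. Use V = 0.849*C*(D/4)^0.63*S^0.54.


For a full circular pipe, R = D/4 = 0.298/4 = 0.0745 m.
V = 0.849 * 118 * 0.0745^0.63 * 0.02^0.54
  = 0.849 * 118 * 0.194741 * 0.120936
  = 2.3594 m/s.
Pipe area A = pi*D^2/4 = pi*0.298^2/4 = 0.0697 m^2.
Q = A * V = 0.0697 * 2.3594 = 0.1646 m^3/s.

0.1646


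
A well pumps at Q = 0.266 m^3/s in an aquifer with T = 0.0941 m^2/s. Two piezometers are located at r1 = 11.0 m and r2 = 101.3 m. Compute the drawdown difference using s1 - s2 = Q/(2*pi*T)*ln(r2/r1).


Thiem equation: s1 - s2 = Q/(2*pi*T) * ln(r2/r1).
ln(r2/r1) = ln(101.3/11.0) = 2.2202.
Q/(2*pi*T) = 0.266 / (2*pi*0.0941) = 0.266 / 0.5912 = 0.4499.
s1 - s2 = 0.4499 * 2.2202 = 0.9989 m.

0.9989


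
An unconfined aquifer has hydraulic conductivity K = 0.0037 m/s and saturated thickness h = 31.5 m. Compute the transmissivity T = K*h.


Transmissivity is defined as T = K * h.
T = 0.0037 * 31.5
  = 0.1166 m^2/s.

0.1166


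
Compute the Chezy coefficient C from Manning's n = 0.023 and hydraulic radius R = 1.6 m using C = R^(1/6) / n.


The Chezy coefficient relates to Manning's n through C = R^(1/6) / n.
R^(1/6) = 1.6^(1/6) = 1.081484.
C = 1.081484 / 0.023 = 47.02 m^(1/2)/s.

47.02


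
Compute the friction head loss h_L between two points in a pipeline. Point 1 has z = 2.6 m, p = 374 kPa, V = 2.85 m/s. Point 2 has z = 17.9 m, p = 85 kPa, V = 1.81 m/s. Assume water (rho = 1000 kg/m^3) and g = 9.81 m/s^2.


Total head at each section: H = z + p/(rho*g) + V^2/(2g).
H1 = 2.6 + 374*1000/(1000*9.81) + 2.85^2/(2*9.81)
   = 2.6 + 38.124 + 0.414
   = 41.138 m.
H2 = 17.9 + 85*1000/(1000*9.81) + 1.81^2/(2*9.81)
   = 17.9 + 8.665 + 0.167
   = 26.732 m.
h_L = H1 - H2 = 41.138 - 26.732 = 14.407 m.

14.407


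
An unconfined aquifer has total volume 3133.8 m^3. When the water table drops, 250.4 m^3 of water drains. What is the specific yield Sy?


Specific yield Sy = Volume drained / Total volume.
Sy = 250.4 / 3133.8
   = 0.0799.

0.0799


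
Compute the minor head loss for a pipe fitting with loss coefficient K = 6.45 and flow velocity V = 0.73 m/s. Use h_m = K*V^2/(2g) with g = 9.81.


Minor loss formula: h_m = K * V^2/(2g).
V^2 = 0.73^2 = 0.5329.
V^2/(2g) = 0.5329 / 19.62 = 0.0272 m.
h_m = 6.45 * 0.0272 = 0.1752 m.

0.1752


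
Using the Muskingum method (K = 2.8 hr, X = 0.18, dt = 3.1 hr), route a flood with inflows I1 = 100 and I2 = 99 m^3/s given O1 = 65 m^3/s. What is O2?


Muskingum coefficients:
denom = 2*K*(1-X) + dt = 2*2.8*(1-0.18) + 3.1 = 7.692.
C0 = (dt - 2*K*X)/denom = (3.1 - 2*2.8*0.18)/7.692 = 0.272.
C1 = (dt + 2*K*X)/denom = (3.1 + 2*2.8*0.18)/7.692 = 0.5341.
C2 = (2*K*(1-X) - dt)/denom = 0.194.
O2 = C0*I2 + C1*I1 + C2*O1
   = 0.272*99 + 0.5341*100 + 0.194*65
   = 92.94 m^3/s.

92.94


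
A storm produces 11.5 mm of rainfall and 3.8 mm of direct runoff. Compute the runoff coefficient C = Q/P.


The runoff coefficient C = runoff depth / rainfall depth.
C = 3.8 / 11.5
  = 0.3304.

0.3304


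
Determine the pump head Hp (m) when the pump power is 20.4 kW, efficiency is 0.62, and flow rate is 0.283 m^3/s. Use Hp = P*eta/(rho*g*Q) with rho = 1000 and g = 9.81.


Pump head formula: Hp = P * eta / (rho * g * Q).
Numerator: P * eta = 20.4 * 1000 * 0.62 = 12648.0 W.
Denominator: rho * g * Q = 1000 * 9.81 * 0.283 = 2776.23.
Hp = 12648.0 / 2776.23 = 4.56 m.

4.56


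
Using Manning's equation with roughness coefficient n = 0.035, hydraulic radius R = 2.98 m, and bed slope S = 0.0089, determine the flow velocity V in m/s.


Manning's equation gives V = (1/n) * R^(2/3) * S^(1/2).
First, compute R^(2/3) = 2.98^(2/3) = 2.0708.
Next, S^(1/2) = 0.0089^(1/2) = 0.09434.
Then 1/n = 1/0.035 = 28.57.
V = 28.57 * 2.0708 * 0.09434 = 5.5818 m/s.

5.5818


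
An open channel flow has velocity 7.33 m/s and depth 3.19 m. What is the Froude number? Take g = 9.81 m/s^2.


The Froude number is defined as Fr = V / sqrt(g*y).
g*y = 9.81 * 3.19 = 31.2939.
sqrt(g*y) = sqrt(31.2939) = 5.5941.
Fr = 7.33 / 5.5941 = 1.3103.

1.3103


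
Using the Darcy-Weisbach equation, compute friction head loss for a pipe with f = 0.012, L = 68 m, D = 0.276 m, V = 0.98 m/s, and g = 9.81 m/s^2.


Darcy-Weisbach equation: h_f = f * (L/D) * V^2/(2g).
f * L/D = 0.012 * 68/0.276 = 2.9565.
V^2/(2g) = 0.98^2 / (2*9.81) = 0.9604 / 19.62 = 0.049 m.
h_f = 2.9565 * 0.049 = 0.145 m.

0.145


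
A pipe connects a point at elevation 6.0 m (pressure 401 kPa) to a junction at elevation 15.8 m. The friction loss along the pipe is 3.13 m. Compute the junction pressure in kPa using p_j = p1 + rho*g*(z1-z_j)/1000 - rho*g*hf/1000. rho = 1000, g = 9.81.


Junction pressure: p_j = p1 + rho*g*(z1 - z_j)/1000 - rho*g*hf/1000.
Elevation term = 1000*9.81*(6.0 - 15.8)/1000 = -96.138 kPa.
Friction term = 1000*9.81*3.13/1000 = 30.705 kPa.
p_j = 401 + -96.138 - 30.705 = 274.16 kPa.

274.16


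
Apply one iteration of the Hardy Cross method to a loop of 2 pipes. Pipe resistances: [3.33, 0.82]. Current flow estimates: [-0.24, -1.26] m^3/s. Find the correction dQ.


Numerator terms (r*Q*|Q|): 3.33*-0.24*|-0.24| = -0.1918; 0.82*-1.26*|-1.26| = -1.3018.
Sum of numerator = -1.4936.
Denominator terms (r*|Q|): 3.33*|-0.24| = 0.7992; 0.82*|-1.26| = 1.0332.
2 * sum of denominator = 2 * 1.8324 = 3.6648.
dQ = --1.4936 / 3.6648 = 0.4076 m^3/s.

0.4076


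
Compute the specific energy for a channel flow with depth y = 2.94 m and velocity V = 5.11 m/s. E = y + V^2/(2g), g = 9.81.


Specific energy E = y + V^2/(2g).
Velocity head = V^2/(2g) = 5.11^2 / (2*9.81) = 26.1121 / 19.62 = 1.3309 m.
E = 2.94 + 1.3309 = 4.2709 m.

4.2709


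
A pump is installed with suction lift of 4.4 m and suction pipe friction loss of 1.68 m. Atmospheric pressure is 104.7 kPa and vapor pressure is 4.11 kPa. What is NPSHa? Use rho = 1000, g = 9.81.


NPSHa = p_atm/(rho*g) - z_s - hf_s - p_vap/(rho*g).
p_atm/(rho*g) = 104.7*1000 / (1000*9.81) = 10.673 m.
p_vap/(rho*g) = 4.11*1000 / (1000*9.81) = 0.419 m.
NPSHa = 10.673 - 4.4 - 1.68 - 0.419
      = 4.17 m.

4.17


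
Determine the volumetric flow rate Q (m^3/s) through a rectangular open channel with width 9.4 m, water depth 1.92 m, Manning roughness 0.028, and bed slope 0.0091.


For a rectangular channel, the cross-sectional area A = b * y = 9.4 * 1.92 = 18.05 m^2.
The wetted perimeter P = b + 2y = 9.4 + 2*1.92 = 13.24 m.
Hydraulic radius R = A/P = 18.05/13.24 = 1.3631 m.
Velocity V = (1/n)*R^(2/3)*S^(1/2) = (1/0.028)*1.3631^(2/3)*0.0091^(1/2) = 4.1885 m/s.
Discharge Q = A * V = 18.05 * 4.1885 = 75.594 m^3/s.

75.594


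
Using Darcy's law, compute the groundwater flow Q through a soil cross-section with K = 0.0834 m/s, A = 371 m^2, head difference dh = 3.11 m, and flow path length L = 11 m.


Darcy's law: Q = K * A * i, where i = dh/L.
Hydraulic gradient i = 3.11 / 11 = 0.282727.
Q = 0.0834 * 371 * 0.282727
  = 8.748 m^3/s.

8.748


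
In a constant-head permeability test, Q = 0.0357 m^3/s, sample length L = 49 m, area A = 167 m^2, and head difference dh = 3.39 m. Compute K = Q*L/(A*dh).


From K = Q*L / (A*dh):
Numerator: Q*L = 0.0357 * 49 = 1.7493.
Denominator: A*dh = 167 * 3.39 = 566.13.
K = 1.7493 / 566.13 = 0.00309 m/s.

0.00309


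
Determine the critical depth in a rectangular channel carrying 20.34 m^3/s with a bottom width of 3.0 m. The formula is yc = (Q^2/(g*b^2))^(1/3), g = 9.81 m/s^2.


Using yc = (Q^2 / (g * b^2))^(1/3):
Q^2 = 20.34^2 = 413.72.
g * b^2 = 9.81 * 3.0^2 = 9.81 * 9.0 = 88.29.
Q^2 / (g*b^2) = 413.72 / 88.29 = 4.6859.
yc = 4.6859^(1/3) = 1.6734 m.

1.6734


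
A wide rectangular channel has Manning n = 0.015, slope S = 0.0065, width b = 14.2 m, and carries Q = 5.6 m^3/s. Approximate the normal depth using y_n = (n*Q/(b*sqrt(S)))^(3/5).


We use the wide-channel approximation y_n = (n*Q/(b*sqrt(S)))^(3/5).
sqrt(S) = sqrt(0.0065) = 0.080623.
Numerator: n*Q = 0.015 * 5.6 = 0.084.
Denominator: b*sqrt(S) = 14.2 * 0.080623 = 1.144847.
arg = 0.0734.
y_n = 0.0734^(3/5) = 0.2086 m.

0.2086


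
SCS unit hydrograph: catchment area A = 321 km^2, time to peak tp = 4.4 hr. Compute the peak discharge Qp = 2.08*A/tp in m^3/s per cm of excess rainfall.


SCS formula: Qp = 2.08 * A / tp.
Qp = 2.08 * 321 / 4.4
   = 667.68 / 4.4
   = 151.75 m^3/s per cm.

151.75


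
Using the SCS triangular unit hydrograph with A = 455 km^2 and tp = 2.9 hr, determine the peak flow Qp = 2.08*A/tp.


SCS formula: Qp = 2.08 * A / tp.
Qp = 2.08 * 455 / 2.9
   = 946.4 / 2.9
   = 326.34 m^3/s per cm.

326.34


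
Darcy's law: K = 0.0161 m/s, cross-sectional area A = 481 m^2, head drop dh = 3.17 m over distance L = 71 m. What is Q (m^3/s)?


Darcy's law: Q = K * A * i, where i = dh/L.
Hydraulic gradient i = 3.17 / 71 = 0.044648.
Q = 0.0161 * 481 * 0.044648
  = 0.3458 m^3/s.

0.3458


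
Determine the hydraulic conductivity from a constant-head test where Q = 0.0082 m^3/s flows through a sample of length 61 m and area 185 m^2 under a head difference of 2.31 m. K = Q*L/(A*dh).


From K = Q*L / (A*dh):
Numerator: Q*L = 0.0082 * 61 = 0.5002.
Denominator: A*dh = 185 * 2.31 = 427.35.
K = 0.5002 / 427.35 = 0.00117 m/s.

0.00117


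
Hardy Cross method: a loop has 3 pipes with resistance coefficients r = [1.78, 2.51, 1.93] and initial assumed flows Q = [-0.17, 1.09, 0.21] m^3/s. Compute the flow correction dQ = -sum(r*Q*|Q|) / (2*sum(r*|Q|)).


Numerator terms (r*Q*|Q|): 1.78*-0.17*|-0.17| = -0.0514; 2.51*1.09*|1.09| = 2.9821; 1.93*0.21*|0.21| = 0.0851.
Sum of numerator = 3.0158.
Denominator terms (r*|Q|): 1.78*|-0.17| = 0.3026; 2.51*|1.09| = 2.7359; 1.93*|0.21| = 0.4053.
2 * sum of denominator = 2 * 3.4438 = 6.8876.
dQ = -3.0158 / 6.8876 = -0.4379 m^3/s.

-0.4379


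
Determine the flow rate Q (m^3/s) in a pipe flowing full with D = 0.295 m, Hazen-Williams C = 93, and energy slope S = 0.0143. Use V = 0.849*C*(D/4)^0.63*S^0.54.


For a full circular pipe, R = D/4 = 0.295/4 = 0.0737 m.
V = 0.849 * 93 * 0.0737^0.63 * 0.0143^0.54
  = 0.849 * 93 * 0.193504 * 0.100898
  = 1.5416 m/s.
Pipe area A = pi*D^2/4 = pi*0.295^2/4 = 0.0683 m^2.
Q = A * V = 0.0683 * 1.5416 = 0.1054 m^3/s.

0.1054


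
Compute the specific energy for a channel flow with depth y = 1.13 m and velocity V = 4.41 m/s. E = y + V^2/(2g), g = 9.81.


Specific energy E = y + V^2/(2g).
Velocity head = V^2/(2g) = 4.41^2 / (2*9.81) = 19.4481 / 19.62 = 0.9912 m.
E = 1.13 + 0.9912 = 2.1212 m.

2.1212


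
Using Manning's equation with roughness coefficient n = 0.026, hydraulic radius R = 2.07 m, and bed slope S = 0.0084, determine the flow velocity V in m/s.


Manning's equation gives V = (1/n) * R^(2/3) * S^(1/2).
First, compute R^(2/3) = 2.07^(2/3) = 1.6242.
Next, S^(1/2) = 0.0084^(1/2) = 0.091652.
Then 1/n = 1/0.026 = 38.46.
V = 38.46 * 1.6242 * 0.091652 = 5.7255 m/s.

5.7255


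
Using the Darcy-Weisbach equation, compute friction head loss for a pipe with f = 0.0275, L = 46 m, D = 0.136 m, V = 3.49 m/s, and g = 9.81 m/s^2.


Darcy-Weisbach equation: h_f = f * (L/D) * V^2/(2g).
f * L/D = 0.0275 * 46/0.136 = 9.3015.
V^2/(2g) = 3.49^2 / (2*9.81) = 12.1801 / 19.62 = 0.6208 m.
h_f = 9.3015 * 0.6208 = 5.774 m.

5.774


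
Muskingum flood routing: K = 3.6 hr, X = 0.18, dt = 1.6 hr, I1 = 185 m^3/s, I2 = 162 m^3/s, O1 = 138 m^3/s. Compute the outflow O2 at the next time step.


Muskingum coefficients:
denom = 2*K*(1-X) + dt = 2*3.6*(1-0.18) + 1.6 = 7.504.
C0 = (dt - 2*K*X)/denom = (1.6 - 2*3.6*0.18)/7.504 = 0.0405.
C1 = (dt + 2*K*X)/denom = (1.6 + 2*3.6*0.18)/7.504 = 0.3859.
C2 = (2*K*(1-X) - dt)/denom = 0.5736.
O2 = C0*I2 + C1*I1 + C2*O1
   = 0.0405*162 + 0.3859*185 + 0.5736*138
   = 157.11 m^3/s.

157.11


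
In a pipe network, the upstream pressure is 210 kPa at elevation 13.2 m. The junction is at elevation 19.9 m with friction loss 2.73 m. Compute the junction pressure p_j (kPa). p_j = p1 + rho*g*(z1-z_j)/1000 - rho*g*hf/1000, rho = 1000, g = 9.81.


Junction pressure: p_j = p1 + rho*g*(z1 - z_j)/1000 - rho*g*hf/1000.
Elevation term = 1000*9.81*(13.2 - 19.9)/1000 = -65.727 kPa.
Friction term = 1000*9.81*2.73/1000 = 26.781 kPa.
p_j = 210 + -65.727 - 26.781 = 117.49 kPa.

117.49


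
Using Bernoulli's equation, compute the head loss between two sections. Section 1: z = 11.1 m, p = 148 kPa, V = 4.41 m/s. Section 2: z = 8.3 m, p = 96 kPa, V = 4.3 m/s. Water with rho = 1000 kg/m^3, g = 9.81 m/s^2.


Total head at each section: H = z + p/(rho*g) + V^2/(2g).
H1 = 11.1 + 148*1000/(1000*9.81) + 4.41^2/(2*9.81)
   = 11.1 + 15.087 + 0.9912
   = 27.178 m.
H2 = 8.3 + 96*1000/(1000*9.81) + 4.3^2/(2*9.81)
   = 8.3 + 9.786 + 0.9424
   = 19.028 m.
h_L = H1 - H2 = 27.178 - 19.028 = 8.15 m.

8.15


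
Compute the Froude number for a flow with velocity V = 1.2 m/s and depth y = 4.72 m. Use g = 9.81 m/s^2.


The Froude number is defined as Fr = V / sqrt(g*y).
g*y = 9.81 * 4.72 = 46.3032.
sqrt(g*y) = sqrt(46.3032) = 6.8046.
Fr = 1.2 / 6.8046 = 0.1764.

0.1764


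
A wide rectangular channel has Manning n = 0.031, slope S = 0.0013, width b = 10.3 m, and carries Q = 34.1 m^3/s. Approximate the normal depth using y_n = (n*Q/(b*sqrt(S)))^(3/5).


We use the wide-channel approximation y_n = (n*Q/(b*sqrt(S)))^(3/5).
sqrt(S) = sqrt(0.0013) = 0.036056.
Numerator: n*Q = 0.031 * 34.1 = 1.0571.
Denominator: b*sqrt(S) = 10.3 * 0.036056 = 0.371377.
arg = 2.8465.
y_n = 2.8465^(3/5) = 1.8732 m.

1.8732


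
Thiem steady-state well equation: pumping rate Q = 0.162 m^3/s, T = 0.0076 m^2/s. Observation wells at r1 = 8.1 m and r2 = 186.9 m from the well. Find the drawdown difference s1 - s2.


Thiem equation: s1 - s2 = Q/(2*pi*T) * ln(r2/r1).
ln(r2/r1) = ln(186.9/8.1) = 3.1387.
Q/(2*pi*T) = 0.162 / (2*pi*0.0076) = 0.162 / 0.0478 = 3.3925.
s1 - s2 = 3.3925 * 3.1387 = 10.6481 m.

10.6481


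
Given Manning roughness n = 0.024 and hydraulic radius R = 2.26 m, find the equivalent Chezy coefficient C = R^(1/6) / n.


The Chezy coefficient relates to Manning's n through C = R^(1/6) / n.
R^(1/6) = 2.26^(1/6) = 1.145561.
C = 1.145561 / 0.024 = 47.73 m^(1/2)/s.

47.73


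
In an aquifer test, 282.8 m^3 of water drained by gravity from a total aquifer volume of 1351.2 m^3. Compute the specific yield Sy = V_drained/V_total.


Specific yield Sy = Volume drained / Total volume.
Sy = 282.8 / 1351.2
   = 0.2093.

0.2093


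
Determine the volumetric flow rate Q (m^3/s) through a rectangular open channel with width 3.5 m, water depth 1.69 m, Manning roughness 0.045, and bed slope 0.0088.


For a rectangular channel, the cross-sectional area A = b * y = 3.5 * 1.69 = 5.92 m^2.
The wetted perimeter P = b + 2y = 3.5 + 2*1.69 = 6.88 m.
Hydraulic radius R = A/P = 5.92/6.88 = 0.8597 m.
Velocity V = (1/n)*R^(2/3)*S^(1/2) = (1/0.045)*0.8597^(2/3)*0.0088^(1/2) = 1.8848 m/s.
Discharge Q = A * V = 5.92 * 1.8848 = 11.149 m^3/s.

11.149


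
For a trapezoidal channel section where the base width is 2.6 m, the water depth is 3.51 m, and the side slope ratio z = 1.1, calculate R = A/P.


For a trapezoidal section with side slope z:
A = (b + z*y)*y = (2.6 + 1.1*3.51)*3.51 = 22.678 m^2.
P = b + 2*y*sqrt(1 + z^2) = 2.6 + 2*3.51*sqrt(1 + 1.1^2) = 13.036 m.
R = A/P = 22.678 / 13.036 = 1.7397 m.

1.7397


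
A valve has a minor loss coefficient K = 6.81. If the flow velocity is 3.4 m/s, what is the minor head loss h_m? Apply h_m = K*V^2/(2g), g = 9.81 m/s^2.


Minor loss formula: h_m = K * V^2/(2g).
V^2 = 3.4^2 = 11.56.
V^2/(2g) = 11.56 / 19.62 = 0.5892 m.
h_m = 6.81 * 0.5892 = 4.0124 m.

4.0124


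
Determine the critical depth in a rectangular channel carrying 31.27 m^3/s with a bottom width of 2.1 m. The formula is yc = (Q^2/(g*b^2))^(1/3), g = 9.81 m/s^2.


Using yc = (Q^2 / (g * b^2))^(1/3):
Q^2 = 31.27^2 = 977.81.
g * b^2 = 9.81 * 2.1^2 = 9.81 * 4.41 = 43.26.
Q^2 / (g*b^2) = 977.81 / 43.26 = 22.6031.
yc = 22.6031^(1/3) = 2.8274 m.

2.8274


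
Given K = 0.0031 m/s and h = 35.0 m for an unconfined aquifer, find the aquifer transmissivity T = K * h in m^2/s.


Transmissivity is defined as T = K * h.
T = 0.0031 * 35.0
  = 0.1085 m^2/s.

0.1085


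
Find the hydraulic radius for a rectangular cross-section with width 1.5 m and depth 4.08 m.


For a rectangular section:
Flow area A = b * y = 1.5 * 4.08 = 6.12 m^2.
Wetted perimeter P = b + 2y = 1.5 + 2*4.08 = 9.66 m.
Hydraulic radius R = A/P = 6.12 / 9.66 = 0.6335 m.

0.6335


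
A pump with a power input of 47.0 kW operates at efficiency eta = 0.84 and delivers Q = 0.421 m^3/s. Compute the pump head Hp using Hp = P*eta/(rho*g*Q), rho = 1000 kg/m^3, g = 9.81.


Pump head formula: Hp = P * eta / (rho * g * Q).
Numerator: P * eta = 47.0 * 1000 * 0.84 = 39480.0 W.
Denominator: rho * g * Q = 1000 * 9.81 * 0.421 = 4130.01.
Hp = 39480.0 / 4130.01 = 9.56 m.

9.56


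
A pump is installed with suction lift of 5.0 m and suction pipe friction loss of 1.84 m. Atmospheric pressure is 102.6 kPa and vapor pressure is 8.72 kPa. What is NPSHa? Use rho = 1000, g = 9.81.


NPSHa = p_atm/(rho*g) - z_s - hf_s - p_vap/(rho*g).
p_atm/(rho*g) = 102.6*1000 / (1000*9.81) = 10.459 m.
p_vap/(rho*g) = 8.72*1000 / (1000*9.81) = 0.889 m.
NPSHa = 10.459 - 5.0 - 1.84 - 0.889
      = 2.73 m.

2.73


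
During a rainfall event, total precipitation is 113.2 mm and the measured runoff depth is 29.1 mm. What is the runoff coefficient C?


The runoff coefficient C = runoff depth / rainfall depth.
C = 29.1 / 113.2
  = 0.2571.

0.2571


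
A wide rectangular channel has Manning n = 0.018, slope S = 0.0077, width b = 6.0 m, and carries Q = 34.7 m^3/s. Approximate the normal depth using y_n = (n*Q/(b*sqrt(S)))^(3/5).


We use the wide-channel approximation y_n = (n*Q/(b*sqrt(S)))^(3/5).
sqrt(S) = sqrt(0.0077) = 0.08775.
Numerator: n*Q = 0.018 * 34.7 = 0.6246.
Denominator: b*sqrt(S) = 6.0 * 0.08775 = 0.5265.
arg = 1.1863.
y_n = 1.1863^(3/5) = 1.108 m.

1.108


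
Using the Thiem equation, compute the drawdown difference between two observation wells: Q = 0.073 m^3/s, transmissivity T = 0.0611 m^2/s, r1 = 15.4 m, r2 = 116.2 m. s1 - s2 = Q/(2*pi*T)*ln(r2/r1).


Thiem equation: s1 - s2 = Q/(2*pi*T) * ln(r2/r1).
ln(r2/r1) = ln(116.2/15.4) = 2.0209.
Q/(2*pi*T) = 0.073 / (2*pi*0.0611) = 0.073 / 0.3839 = 0.1902.
s1 - s2 = 0.1902 * 2.0209 = 0.3843 m.

0.3843


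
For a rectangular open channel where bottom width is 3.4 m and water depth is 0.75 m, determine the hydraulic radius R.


For a rectangular section:
Flow area A = b * y = 3.4 * 0.75 = 2.55 m^2.
Wetted perimeter P = b + 2y = 3.4 + 2*0.75 = 4.9 m.
Hydraulic radius R = A/P = 2.55 / 4.9 = 0.5204 m.

0.5204


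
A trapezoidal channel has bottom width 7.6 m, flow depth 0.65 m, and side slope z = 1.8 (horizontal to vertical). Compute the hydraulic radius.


For a trapezoidal section with side slope z:
A = (b + z*y)*y = (7.6 + 1.8*0.65)*0.65 = 5.7 m^2.
P = b + 2*y*sqrt(1 + z^2) = 7.6 + 2*0.65*sqrt(1 + 1.8^2) = 10.277 m.
R = A/P = 5.7 / 10.277 = 0.5547 m.

0.5547


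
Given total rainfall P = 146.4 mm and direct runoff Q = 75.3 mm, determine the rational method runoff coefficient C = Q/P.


The runoff coefficient C = runoff depth / rainfall depth.
C = 75.3 / 146.4
  = 0.5143.

0.5143


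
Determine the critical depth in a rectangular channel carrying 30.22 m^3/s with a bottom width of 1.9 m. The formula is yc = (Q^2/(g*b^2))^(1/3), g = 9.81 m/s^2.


Using yc = (Q^2 / (g * b^2))^(1/3):
Q^2 = 30.22^2 = 913.25.
g * b^2 = 9.81 * 1.9^2 = 9.81 * 3.61 = 35.41.
Q^2 / (g*b^2) = 913.25 / 35.41 = 25.7907.
yc = 25.7907^(1/3) = 2.9544 m.

2.9544


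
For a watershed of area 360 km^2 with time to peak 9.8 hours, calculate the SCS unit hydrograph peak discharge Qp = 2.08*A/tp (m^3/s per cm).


SCS formula: Qp = 2.08 * A / tp.
Qp = 2.08 * 360 / 9.8
   = 748.8 / 9.8
   = 76.41 m^3/s per cm.

76.41


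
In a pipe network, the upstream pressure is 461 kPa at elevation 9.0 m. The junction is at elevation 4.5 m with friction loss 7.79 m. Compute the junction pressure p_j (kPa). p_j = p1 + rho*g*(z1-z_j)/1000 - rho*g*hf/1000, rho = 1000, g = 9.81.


Junction pressure: p_j = p1 + rho*g*(z1 - z_j)/1000 - rho*g*hf/1000.
Elevation term = 1000*9.81*(9.0 - 4.5)/1000 = 44.145 kPa.
Friction term = 1000*9.81*7.79/1000 = 76.42 kPa.
p_j = 461 + 44.145 - 76.42 = 428.73 kPa.

428.73


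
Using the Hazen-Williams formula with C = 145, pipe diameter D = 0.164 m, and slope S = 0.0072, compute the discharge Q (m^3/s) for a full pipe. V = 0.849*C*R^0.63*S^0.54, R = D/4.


For a full circular pipe, R = D/4 = 0.164/4 = 0.041 m.
V = 0.849 * 145 * 0.041^0.63 * 0.0072^0.54
  = 0.849 * 145 * 0.133676 * 0.069656
  = 1.1463 m/s.
Pipe area A = pi*D^2/4 = pi*0.164^2/4 = 0.0211 m^2.
Q = A * V = 0.0211 * 1.1463 = 0.0242 m^3/s.

0.0242


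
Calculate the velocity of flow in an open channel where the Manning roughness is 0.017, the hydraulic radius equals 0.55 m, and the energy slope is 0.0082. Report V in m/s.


Manning's equation gives V = (1/n) * R^(2/3) * S^(1/2).
First, compute R^(2/3) = 0.55^(2/3) = 0.6713.
Next, S^(1/2) = 0.0082^(1/2) = 0.090554.
Then 1/n = 1/0.017 = 58.82.
V = 58.82 * 0.6713 * 0.090554 = 3.5757 m/s.

3.5757


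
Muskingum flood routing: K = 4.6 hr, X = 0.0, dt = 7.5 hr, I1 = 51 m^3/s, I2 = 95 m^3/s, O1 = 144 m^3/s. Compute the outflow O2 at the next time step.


Muskingum coefficients:
denom = 2*K*(1-X) + dt = 2*4.6*(1-0.0) + 7.5 = 16.7.
C0 = (dt - 2*K*X)/denom = (7.5 - 2*4.6*0.0)/16.7 = 0.4491.
C1 = (dt + 2*K*X)/denom = (7.5 + 2*4.6*0.0)/16.7 = 0.4491.
C2 = (2*K*(1-X) - dt)/denom = 0.1018.
O2 = C0*I2 + C1*I1 + C2*O1
   = 0.4491*95 + 0.4491*51 + 0.1018*144
   = 80.23 m^3/s.

80.23


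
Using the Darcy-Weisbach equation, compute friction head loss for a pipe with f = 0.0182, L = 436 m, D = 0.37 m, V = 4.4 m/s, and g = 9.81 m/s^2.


Darcy-Weisbach equation: h_f = f * (L/D) * V^2/(2g).
f * L/D = 0.0182 * 436/0.37 = 21.4465.
V^2/(2g) = 4.4^2 / (2*9.81) = 19.36 / 19.62 = 0.9867 m.
h_f = 21.4465 * 0.9867 = 21.162 m.

21.162


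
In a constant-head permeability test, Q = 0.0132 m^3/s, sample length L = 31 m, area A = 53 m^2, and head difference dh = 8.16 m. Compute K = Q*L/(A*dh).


From K = Q*L / (A*dh):
Numerator: Q*L = 0.0132 * 31 = 0.4092.
Denominator: A*dh = 53 * 8.16 = 432.48.
K = 0.4092 / 432.48 = 0.000946 m/s.

0.000946


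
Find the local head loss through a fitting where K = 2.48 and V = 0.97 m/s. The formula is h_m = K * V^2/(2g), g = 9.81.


Minor loss formula: h_m = K * V^2/(2g).
V^2 = 0.97^2 = 0.9409.
V^2/(2g) = 0.9409 / 19.62 = 0.048 m.
h_m = 2.48 * 0.048 = 0.1189 m.

0.1189


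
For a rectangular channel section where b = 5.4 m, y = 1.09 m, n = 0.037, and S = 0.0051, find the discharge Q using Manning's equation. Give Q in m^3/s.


For a rectangular channel, the cross-sectional area A = b * y = 5.4 * 1.09 = 5.89 m^2.
The wetted perimeter P = b + 2y = 5.4 + 2*1.09 = 7.58 m.
Hydraulic radius R = A/P = 5.89/7.58 = 0.7765 m.
Velocity V = (1/n)*R^(2/3)*S^(1/2) = (1/0.037)*0.7765^(2/3)*0.0051^(1/2) = 1.6306 m/s.
Discharge Q = A * V = 5.89 * 1.6306 = 9.598 m^3/s.

9.598


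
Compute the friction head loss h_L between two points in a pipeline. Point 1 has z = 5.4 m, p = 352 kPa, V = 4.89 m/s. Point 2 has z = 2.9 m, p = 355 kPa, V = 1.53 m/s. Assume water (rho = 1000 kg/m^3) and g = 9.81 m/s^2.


Total head at each section: H = z + p/(rho*g) + V^2/(2g).
H1 = 5.4 + 352*1000/(1000*9.81) + 4.89^2/(2*9.81)
   = 5.4 + 35.882 + 1.2188
   = 42.501 m.
H2 = 2.9 + 355*1000/(1000*9.81) + 1.53^2/(2*9.81)
   = 2.9 + 36.188 + 0.1193
   = 39.207 m.
h_L = H1 - H2 = 42.501 - 39.207 = 3.294 m.

3.294


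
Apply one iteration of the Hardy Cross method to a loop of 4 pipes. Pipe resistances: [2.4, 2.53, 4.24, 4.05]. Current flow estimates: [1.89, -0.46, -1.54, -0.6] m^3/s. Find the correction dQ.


Numerator terms (r*Q*|Q|): 2.4*1.89*|1.89| = 8.573; 2.53*-0.46*|-0.46| = -0.5353; 4.24*-1.54*|-1.54| = -10.0556; 4.05*-0.6*|-0.6| = -1.458.
Sum of numerator = -3.4759.
Denominator terms (r*|Q|): 2.4*|1.89| = 4.536; 2.53*|-0.46| = 1.1638; 4.24*|-1.54| = 6.5296; 4.05*|-0.6| = 2.43.
2 * sum of denominator = 2 * 14.6594 = 29.3188.
dQ = --3.4759 / 29.3188 = 0.1186 m^3/s.

0.1186


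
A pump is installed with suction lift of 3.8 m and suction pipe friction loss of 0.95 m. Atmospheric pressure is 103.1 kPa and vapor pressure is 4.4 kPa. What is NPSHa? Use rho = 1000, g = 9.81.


NPSHa = p_atm/(rho*g) - z_s - hf_s - p_vap/(rho*g).
p_atm/(rho*g) = 103.1*1000 / (1000*9.81) = 10.51 m.
p_vap/(rho*g) = 4.4*1000 / (1000*9.81) = 0.449 m.
NPSHa = 10.51 - 3.8 - 0.95 - 0.449
      = 5.31 m.

5.31


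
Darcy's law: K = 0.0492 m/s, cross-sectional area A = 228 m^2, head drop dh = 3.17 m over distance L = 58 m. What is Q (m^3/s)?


Darcy's law: Q = K * A * i, where i = dh/L.
Hydraulic gradient i = 3.17 / 58 = 0.054655.
Q = 0.0492 * 228 * 0.054655
  = 0.6131 m^3/s.

0.6131


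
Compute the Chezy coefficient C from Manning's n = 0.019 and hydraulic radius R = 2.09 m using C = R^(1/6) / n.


The Chezy coefficient relates to Manning's n through C = R^(1/6) / n.
R^(1/6) = 2.09^(1/6) = 1.130727.
C = 1.130727 / 0.019 = 59.51 m^(1/2)/s.

59.51


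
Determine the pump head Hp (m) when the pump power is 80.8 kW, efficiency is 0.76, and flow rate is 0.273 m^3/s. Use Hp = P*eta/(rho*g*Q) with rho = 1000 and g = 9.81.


Pump head formula: Hp = P * eta / (rho * g * Q).
Numerator: P * eta = 80.8 * 1000 * 0.76 = 61408.0 W.
Denominator: rho * g * Q = 1000 * 9.81 * 0.273 = 2678.13.
Hp = 61408.0 / 2678.13 = 22.93 m.

22.93


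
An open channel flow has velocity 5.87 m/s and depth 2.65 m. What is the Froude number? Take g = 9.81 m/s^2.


The Froude number is defined as Fr = V / sqrt(g*y).
g*y = 9.81 * 2.65 = 25.9965.
sqrt(g*y) = sqrt(25.9965) = 5.0987.
Fr = 5.87 / 5.0987 = 1.1513.

1.1513


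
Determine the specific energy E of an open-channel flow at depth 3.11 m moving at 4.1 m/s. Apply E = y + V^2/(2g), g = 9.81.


Specific energy E = y + V^2/(2g).
Velocity head = V^2/(2g) = 4.1^2 / (2*9.81) = 16.81 / 19.62 = 0.8568 m.
E = 3.11 + 0.8568 = 3.9668 m.

3.9668


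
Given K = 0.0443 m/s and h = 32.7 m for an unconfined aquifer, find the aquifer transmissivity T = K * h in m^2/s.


Transmissivity is defined as T = K * h.
T = 0.0443 * 32.7
  = 1.4486 m^2/s.

1.4486


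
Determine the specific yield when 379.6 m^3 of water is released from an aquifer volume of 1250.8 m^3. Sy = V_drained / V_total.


Specific yield Sy = Volume drained / Total volume.
Sy = 379.6 / 1250.8
   = 0.3035.

0.3035


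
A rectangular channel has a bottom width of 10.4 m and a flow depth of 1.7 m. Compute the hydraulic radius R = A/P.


For a rectangular section:
Flow area A = b * y = 10.4 * 1.7 = 17.68 m^2.
Wetted perimeter P = b + 2y = 10.4 + 2*1.7 = 13.8 m.
Hydraulic radius R = A/P = 17.68 / 13.8 = 1.2812 m.

1.2812


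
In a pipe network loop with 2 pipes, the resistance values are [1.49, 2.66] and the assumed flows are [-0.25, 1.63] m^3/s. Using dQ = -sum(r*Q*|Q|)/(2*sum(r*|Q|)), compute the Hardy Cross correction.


Numerator terms (r*Q*|Q|): 1.49*-0.25*|-0.25| = -0.0931; 2.66*1.63*|1.63| = 7.0674.
Sum of numerator = 6.9742.
Denominator terms (r*|Q|): 1.49*|-0.25| = 0.3725; 2.66*|1.63| = 4.3358.
2 * sum of denominator = 2 * 4.7083 = 9.4166.
dQ = -6.9742 / 9.4166 = -0.7406 m^3/s.

-0.7406


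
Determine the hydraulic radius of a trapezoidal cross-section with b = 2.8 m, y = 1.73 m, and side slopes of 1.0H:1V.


For a trapezoidal section with side slope z:
A = (b + z*y)*y = (2.8 + 1.0*1.73)*1.73 = 7.837 m^2.
P = b + 2*y*sqrt(1 + z^2) = 2.8 + 2*1.73*sqrt(1 + 1.0^2) = 7.693 m.
R = A/P = 7.837 / 7.693 = 1.0187 m.

1.0187


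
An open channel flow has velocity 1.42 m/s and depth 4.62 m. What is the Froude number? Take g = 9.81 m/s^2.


The Froude number is defined as Fr = V / sqrt(g*y).
g*y = 9.81 * 4.62 = 45.3222.
sqrt(g*y) = sqrt(45.3222) = 6.7322.
Fr = 1.42 / 6.7322 = 0.2109.

0.2109


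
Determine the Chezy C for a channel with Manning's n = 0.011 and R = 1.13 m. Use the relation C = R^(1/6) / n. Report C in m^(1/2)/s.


The Chezy coefficient relates to Manning's n through C = R^(1/6) / n.
R^(1/6) = 1.13^(1/6) = 1.020578.
C = 1.020578 / 0.011 = 92.78 m^(1/2)/s.

92.78
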